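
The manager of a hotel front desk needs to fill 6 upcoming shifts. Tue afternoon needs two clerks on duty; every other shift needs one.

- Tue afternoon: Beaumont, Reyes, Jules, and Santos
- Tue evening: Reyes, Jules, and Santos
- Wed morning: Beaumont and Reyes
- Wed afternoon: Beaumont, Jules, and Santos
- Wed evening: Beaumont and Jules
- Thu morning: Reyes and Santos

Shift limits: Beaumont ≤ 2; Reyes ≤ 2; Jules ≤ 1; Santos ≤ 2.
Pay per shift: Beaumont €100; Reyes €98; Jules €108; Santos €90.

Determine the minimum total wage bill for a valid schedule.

€684

Picking the cheapest available clerk for each shift independently would cost €656, but that ignores the shift limits.
An optimal schedule: Tue afternoon→Jules+Santos, Tue evening→Reyes, Wed morning→Beaumont, Wed afternoon→Santos, Wed evening→Beaumont, Thu morning→Reyes.
Total: 108 + 90 + 98 + 100 + 90 + 100 + 98 = €684.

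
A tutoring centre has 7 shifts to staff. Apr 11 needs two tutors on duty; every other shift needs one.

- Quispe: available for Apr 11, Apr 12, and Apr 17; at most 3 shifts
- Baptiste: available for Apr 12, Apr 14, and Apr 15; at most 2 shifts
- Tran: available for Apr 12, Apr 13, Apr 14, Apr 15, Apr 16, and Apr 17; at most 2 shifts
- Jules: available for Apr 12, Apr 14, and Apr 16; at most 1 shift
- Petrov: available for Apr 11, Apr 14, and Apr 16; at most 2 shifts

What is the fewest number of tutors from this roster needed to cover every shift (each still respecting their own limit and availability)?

4

8 slots to fill and no one can take more than 3, so at least ⌈8/3⌉ = 3 tutors are needed.
Any 3 tutors together have capacity at most 3+2+2 = 7 < 8 slots, so 3 can never suffice.
Quispe, Baptiste, Tran, and Petrov alone can cover everything: Apr 11→Quispe+Petrov, Apr 12→Quispe, Apr 13→Tran, Apr 14→Baptiste, Apr 15→Baptiste, Apr 16→Tran, Apr 17→Quispe.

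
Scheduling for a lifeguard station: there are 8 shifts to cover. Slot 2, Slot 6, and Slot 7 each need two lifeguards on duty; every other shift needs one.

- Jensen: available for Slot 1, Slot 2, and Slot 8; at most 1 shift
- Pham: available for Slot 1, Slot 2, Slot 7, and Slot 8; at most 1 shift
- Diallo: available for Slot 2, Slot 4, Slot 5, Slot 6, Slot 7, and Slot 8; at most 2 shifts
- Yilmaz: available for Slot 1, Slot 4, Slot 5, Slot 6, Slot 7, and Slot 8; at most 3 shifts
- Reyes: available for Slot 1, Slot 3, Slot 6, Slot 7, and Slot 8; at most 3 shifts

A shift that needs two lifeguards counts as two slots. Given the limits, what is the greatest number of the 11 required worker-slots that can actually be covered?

Total capacity across all lifeguards is 1+1+2+3+3 = 10, and 11 slots are needed, so at most 10 can be filled.
An assignment achieving 10: Slot 1→Yilmaz, Slot 2→Jensen+Pham, Slot 3→Reyes, Slot 4→Diallo, Slot 5→Diallo, Slot 6→Yilmaz+Reyes, Slot 7→Yilmaz+Reyes.
Loads: Jensen 1/1, Pham 1/1, Diallo 2/2, Yilmaz 3/3, Reyes 3/3.

10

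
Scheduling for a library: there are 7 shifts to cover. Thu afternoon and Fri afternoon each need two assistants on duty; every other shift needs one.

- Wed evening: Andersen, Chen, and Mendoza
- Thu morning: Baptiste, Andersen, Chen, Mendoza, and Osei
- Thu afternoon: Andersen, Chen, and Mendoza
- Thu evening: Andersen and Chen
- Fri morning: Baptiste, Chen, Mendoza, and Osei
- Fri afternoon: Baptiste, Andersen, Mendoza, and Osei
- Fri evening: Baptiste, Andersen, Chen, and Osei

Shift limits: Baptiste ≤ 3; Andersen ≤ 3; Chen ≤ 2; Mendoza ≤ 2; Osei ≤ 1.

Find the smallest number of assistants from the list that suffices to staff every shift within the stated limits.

9 slots to fill and no one can take more than 3, so at least ⌈9/3⌉ = 3 assistants are needed.
Any 3 assistants together have capacity at most 3+3+2 = 8 < 9 slots, so 3 can never suffice.
Baptiste, Andersen, Chen, and Mendoza alone can cover everything: Wed evening→Andersen, Thu morning→Chen, Thu afternoon→Andersen+Chen, Thu evening→Andersen, Fri morning→Baptiste, Fri afternoon→Baptiste+Mendoza, Fri evening→Baptiste.

4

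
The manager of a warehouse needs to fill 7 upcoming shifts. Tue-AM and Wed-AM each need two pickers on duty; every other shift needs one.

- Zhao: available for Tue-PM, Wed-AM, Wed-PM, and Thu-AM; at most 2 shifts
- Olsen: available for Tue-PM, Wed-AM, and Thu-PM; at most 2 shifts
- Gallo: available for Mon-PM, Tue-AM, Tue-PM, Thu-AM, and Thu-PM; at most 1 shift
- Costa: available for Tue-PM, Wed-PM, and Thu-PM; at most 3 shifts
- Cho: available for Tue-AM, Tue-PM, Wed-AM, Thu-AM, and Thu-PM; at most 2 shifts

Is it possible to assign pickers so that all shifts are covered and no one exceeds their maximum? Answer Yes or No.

No

Total capacity is 10 and 9 slots are needed, so capacity alone doesn't rule it out.
Shifts {Mon-PM, Tue-AM} need 3 worker-slots in total, but the pickers available for any of those shifts (Gallo and Cho) can supply at most 2 among them. So no valid schedule exists.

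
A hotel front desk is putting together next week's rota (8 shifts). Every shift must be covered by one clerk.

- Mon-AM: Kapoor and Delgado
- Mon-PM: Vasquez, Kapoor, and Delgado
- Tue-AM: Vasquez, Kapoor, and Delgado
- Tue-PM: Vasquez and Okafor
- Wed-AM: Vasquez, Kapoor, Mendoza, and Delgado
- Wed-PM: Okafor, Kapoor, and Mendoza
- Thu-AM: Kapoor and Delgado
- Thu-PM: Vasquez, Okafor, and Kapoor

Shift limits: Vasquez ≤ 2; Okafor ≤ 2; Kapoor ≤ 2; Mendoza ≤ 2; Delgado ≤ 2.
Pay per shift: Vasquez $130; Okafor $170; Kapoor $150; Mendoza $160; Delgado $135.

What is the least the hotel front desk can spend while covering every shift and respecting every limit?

$1150

Picking the cheapest available clerk for each shift independently would cost $1070, but that ignores the shift limits.
An optimal schedule: Mon-AM→Delgado, Mon-PM→Vasquez, Tue-AM→Kapoor, Tue-PM→Vasquez, Wed-AM→Mendoza, Wed-PM→Mendoza, Thu-AM→Delgado, Thu-PM→Kapoor.
Total: 135 + 130 + 150 + 130 + 160 + 160 + 135 + 150 = $1150.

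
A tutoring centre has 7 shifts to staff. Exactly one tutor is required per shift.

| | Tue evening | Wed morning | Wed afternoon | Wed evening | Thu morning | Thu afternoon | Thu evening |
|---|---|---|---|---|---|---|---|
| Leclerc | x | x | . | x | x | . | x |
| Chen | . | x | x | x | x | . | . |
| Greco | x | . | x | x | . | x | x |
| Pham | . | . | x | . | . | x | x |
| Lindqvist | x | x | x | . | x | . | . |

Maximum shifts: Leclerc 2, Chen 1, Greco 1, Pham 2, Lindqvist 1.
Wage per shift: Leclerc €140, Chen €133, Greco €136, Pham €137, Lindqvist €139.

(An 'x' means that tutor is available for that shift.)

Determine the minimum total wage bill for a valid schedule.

€962

Picking the cheapest available tutor for each shift independently would cost €940, but that ignores the shift limits.
An optimal schedule: Tue evening→Leclerc, Wed morning→Leclerc, Wed afternoon→Pham, Wed evening→Chen, Thu morning→Lindqvist, Thu afternoon→Greco, Thu evening→Pham.
Total: 140 + 140 + 137 + 133 + 139 + 136 + 137 = €962.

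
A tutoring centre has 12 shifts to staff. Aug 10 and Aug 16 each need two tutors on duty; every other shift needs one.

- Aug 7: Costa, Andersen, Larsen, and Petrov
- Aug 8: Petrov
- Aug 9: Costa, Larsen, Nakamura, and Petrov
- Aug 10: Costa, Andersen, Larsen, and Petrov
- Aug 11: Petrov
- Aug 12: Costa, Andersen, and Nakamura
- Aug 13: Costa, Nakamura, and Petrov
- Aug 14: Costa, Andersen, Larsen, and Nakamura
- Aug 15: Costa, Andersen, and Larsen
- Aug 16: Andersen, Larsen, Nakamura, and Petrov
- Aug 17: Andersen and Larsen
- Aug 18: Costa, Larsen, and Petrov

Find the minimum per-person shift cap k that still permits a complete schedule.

With 5 tutors and 14 worker-slots to fill, someone must work at least ⌈14/5⌉ = 3 shifts, so k ≥ 3.
k = 3 works: Aug 7→Andersen, Aug 8→Petrov, Aug 9→Larsen, Aug 10→Andersen+Larsen, Aug 11→Petrov, Aug 12→Costa, Aug 13→Costa, Aug 14→Nakamura, Aug 15→Costa, Aug 16→Nakamura+Petrov, Aug 17→Andersen, Aug 18→Larsen.
Loads: Costa 3, Andersen 3, Larsen 3, Nakamura 2, Petrov 3 — all ≤ 3.

3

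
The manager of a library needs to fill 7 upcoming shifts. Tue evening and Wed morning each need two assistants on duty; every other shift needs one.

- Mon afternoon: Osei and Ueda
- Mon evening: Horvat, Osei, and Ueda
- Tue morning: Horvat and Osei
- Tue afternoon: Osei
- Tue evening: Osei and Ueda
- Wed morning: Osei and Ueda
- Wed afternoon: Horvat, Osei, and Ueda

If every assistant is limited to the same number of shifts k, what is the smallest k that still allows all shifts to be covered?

3

With 3 assistants and 9 worker-slots to fill, someone must work at least ⌈9/3⌉ = 3 shifts, so k ≥ 3.
k = 3 works: Mon afternoon→Ueda, Mon evening→Horvat, Tue morning→Horvat, Tue afternoon→Osei, Tue evening→Osei+Ueda, Wed morning→Osei+Ueda, Wed afternoon→Horvat.
Loads: Horvat 3, Osei 3, Ueda 3 — all ≤ 3.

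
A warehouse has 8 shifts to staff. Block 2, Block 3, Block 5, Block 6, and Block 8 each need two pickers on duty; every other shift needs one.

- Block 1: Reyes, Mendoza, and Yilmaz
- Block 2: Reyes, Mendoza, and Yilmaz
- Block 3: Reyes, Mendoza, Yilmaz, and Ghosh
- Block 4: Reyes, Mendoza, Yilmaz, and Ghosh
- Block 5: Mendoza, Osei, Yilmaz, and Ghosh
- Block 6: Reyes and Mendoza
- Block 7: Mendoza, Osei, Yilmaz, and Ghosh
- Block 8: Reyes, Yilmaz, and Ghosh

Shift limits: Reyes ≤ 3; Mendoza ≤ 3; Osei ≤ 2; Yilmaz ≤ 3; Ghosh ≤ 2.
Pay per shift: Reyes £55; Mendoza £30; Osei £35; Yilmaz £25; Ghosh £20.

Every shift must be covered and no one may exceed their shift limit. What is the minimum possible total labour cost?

Block 6 can only be covered by Reyes and Mendoza, so that assignment is forced.
Picking the cheapest available picker for each shift independently would cost £340, but that ignores the shift limits.
An optimal schedule: Block 1→Reyes, Block 2→Reyes+Mendoza, Block 3→Yilmaz+Ghosh, Block 4→Mendoza, Block 5→Osei+Yilmaz, Block 6→Reyes+Mendoza, Block 7→Osei, Block 8→Yilmaz+Ghosh.
Total: 55 + 55 + 30 + 25 + 20 + 30 + 35 + 25 + 55 + 30 + 35 + 25 + 20 = £440.

£440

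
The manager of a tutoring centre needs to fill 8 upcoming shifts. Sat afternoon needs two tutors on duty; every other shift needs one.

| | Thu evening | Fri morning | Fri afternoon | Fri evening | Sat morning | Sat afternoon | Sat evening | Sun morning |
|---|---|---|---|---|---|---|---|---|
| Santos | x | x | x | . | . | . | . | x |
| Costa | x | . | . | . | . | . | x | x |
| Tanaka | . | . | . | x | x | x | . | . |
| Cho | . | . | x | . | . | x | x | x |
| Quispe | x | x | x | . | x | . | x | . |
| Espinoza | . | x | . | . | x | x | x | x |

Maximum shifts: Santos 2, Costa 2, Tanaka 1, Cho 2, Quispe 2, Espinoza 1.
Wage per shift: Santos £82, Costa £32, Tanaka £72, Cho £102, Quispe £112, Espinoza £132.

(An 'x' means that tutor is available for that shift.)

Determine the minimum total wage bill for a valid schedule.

£748

Fri evening can only be covered by Tanaka, so that assignment is forced.
Picking the cheapest available tutor for each shift independently would cost £578, but that ignores the shift limits.
An optimal schedule: Thu evening→Santos, Fri morning→Santos, Fri afternoon→Cho, Fri evening→Tanaka, Sat morning→Quispe, Sat afternoon→Cho+Espinoza, Sat evening→Costa, Sun morning→Costa.
Total: 82 + 82 + 102 + 72 + 112 + 102 + 132 + 32 + 32 = £748.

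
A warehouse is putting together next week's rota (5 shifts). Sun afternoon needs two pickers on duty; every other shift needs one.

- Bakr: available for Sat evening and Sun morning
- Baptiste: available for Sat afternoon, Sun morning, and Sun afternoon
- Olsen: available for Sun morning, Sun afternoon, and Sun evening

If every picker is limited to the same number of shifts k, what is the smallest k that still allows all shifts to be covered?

2

With 3 pickers and 6 worker-slots to fill, someone must work at least ⌈6/3⌉ = 2 shifts, so k ≥ 2.
k = 2 works: Sat afternoon→Baptiste, Sat evening→Bakr, Sun morning→Bakr, Sun afternoon→Baptiste+Olsen, Sun evening→Olsen.
Loads: Bakr 2, Baptiste 2, Olsen 2 — all ≤ 2.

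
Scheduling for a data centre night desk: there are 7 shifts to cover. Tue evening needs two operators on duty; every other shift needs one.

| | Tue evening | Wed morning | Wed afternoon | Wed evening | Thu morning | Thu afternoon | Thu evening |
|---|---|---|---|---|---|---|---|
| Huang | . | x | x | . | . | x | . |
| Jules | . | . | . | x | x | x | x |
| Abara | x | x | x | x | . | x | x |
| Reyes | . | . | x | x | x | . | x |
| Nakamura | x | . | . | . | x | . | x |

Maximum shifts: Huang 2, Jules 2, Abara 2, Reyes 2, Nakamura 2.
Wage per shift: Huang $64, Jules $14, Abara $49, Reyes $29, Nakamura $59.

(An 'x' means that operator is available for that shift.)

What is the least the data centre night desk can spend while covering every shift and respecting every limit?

Tue evening can only be covered by Abara and Nakamura, so that assignment is forced.
Picking the cheapest available operator for each shift independently would cost $242, but that ignores the shift limits.
An optimal schedule: Tue evening→Abara+Nakamura, Wed morning→Abara, Wed afternoon→Reyes, Wed evening→Jules, Thu morning→Reyes, Thu afternoon→Jules, Thu evening→Nakamura.
Total: 49 + 59 + 49 + 29 + 14 + 29 + 14 + 59 = $302.

$302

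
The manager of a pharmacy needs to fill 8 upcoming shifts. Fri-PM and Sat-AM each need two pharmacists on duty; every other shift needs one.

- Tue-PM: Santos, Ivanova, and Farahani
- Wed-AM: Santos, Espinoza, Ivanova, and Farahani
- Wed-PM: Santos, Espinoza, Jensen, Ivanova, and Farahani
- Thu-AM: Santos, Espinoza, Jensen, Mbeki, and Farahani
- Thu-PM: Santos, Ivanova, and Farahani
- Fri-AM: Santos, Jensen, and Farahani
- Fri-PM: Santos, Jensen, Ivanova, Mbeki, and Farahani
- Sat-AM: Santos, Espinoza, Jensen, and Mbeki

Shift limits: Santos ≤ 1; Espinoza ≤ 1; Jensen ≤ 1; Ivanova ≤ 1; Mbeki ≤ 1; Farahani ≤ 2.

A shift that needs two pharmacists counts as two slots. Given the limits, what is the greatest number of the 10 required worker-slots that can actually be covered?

7

Total capacity across all pharmacists is 1+1+1+1+1+2 = 7, and 10 slots are needed, so at most 7 can be filled.
An assignment achieving 7: Tue-PM→Santos, Wed-AM→Espinoza, Wed-PM→Farahani, Thu-AM→Farahani, Thu-PM→Ivanova, Fri-AM→Jensen, Sat-AM→Mbeki.
Loads: Santos 1/1, Espinoza 1/1, Jensen 1/1, Ivanova 1/1, Mbeki 1/1, Farahani 2/2.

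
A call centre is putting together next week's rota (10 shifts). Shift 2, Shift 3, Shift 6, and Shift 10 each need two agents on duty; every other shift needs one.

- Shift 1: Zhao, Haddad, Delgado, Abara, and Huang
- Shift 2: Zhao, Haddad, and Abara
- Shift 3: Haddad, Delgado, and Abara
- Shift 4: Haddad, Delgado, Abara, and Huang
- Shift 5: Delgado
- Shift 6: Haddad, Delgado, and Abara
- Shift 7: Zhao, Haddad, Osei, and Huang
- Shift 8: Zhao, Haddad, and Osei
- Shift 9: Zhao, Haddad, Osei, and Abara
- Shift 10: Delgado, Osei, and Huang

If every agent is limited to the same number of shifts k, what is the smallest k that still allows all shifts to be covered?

With 6 agents and 14 worker-slots to fill, someone must work at least ⌈14/6⌉ = 3 shifts, so k ≥ 3.
k = 3 works: Shift 1→Abara, Shift 2→Zhao+Haddad, Shift 3→Haddad+Delgado, Shift 4→Abara, Shift 5→Delgado, Shift 6→Haddad+Delgado, Shift 7→Zhao, Shift 8→Zhao, Shift 9→Osei, Shift 10→Osei+Huang.
Loads: Zhao 3, Haddad 3, Delgado 3, Osei 2, Abara 2, Huang 1 — all ≤ 3.

3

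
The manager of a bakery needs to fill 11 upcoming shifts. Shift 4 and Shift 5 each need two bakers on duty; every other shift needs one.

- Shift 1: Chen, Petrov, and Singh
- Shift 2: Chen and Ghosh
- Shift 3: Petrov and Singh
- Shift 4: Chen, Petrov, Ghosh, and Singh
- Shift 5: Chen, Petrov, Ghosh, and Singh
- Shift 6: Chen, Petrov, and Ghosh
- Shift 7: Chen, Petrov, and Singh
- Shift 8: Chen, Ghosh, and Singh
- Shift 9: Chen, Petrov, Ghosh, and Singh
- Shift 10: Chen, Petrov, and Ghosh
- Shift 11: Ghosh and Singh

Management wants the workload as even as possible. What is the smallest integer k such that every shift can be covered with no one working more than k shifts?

4

With 4 bakers and 13 worker-slots to fill, someone must work at least ⌈13/4⌉ = 4 shifts, so k ≥ 4.
k = 4 works: Shift 1→Chen, Shift 2→Chen, Shift 3→Petrov, Shift 4→Petrov+Ghosh, Shift 5→Ghosh+Singh, Shift 6→Chen, Shift 7→Chen, Shift 8→Ghosh, Shift 9→Petrov, Shift 10→Petrov, Shift 11→Ghosh.
Loads: Chen 4, Petrov 4, Ghosh 4, Singh 1 — all ≤ 4.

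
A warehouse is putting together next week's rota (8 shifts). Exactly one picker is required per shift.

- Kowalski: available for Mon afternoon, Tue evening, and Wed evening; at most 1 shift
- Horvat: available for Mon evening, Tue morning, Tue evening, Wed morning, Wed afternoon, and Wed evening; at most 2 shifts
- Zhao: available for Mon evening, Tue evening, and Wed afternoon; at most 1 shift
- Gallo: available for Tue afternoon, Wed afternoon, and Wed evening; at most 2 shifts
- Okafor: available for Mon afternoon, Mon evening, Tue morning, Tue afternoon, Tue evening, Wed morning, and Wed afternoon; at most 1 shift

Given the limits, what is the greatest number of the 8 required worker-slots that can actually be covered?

Total capacity across all pickers is 1+2+1+2+1 = 7, and 8 slots are needed, so at most 7 can be filled.
An assignment achieving 7: Mon afternoon→Kowalski, Mon evening→Zhao, Tue morning→Horvat, Tue afternoon→Gallo, Tue evening→Okafor, Wed morning→Horvat, Wed evening→Gallo.
Loads: Kowalski 1/1, Horvat 2/2, Zhao 1/1, Gallo 2/2, Okafor 1/1.

7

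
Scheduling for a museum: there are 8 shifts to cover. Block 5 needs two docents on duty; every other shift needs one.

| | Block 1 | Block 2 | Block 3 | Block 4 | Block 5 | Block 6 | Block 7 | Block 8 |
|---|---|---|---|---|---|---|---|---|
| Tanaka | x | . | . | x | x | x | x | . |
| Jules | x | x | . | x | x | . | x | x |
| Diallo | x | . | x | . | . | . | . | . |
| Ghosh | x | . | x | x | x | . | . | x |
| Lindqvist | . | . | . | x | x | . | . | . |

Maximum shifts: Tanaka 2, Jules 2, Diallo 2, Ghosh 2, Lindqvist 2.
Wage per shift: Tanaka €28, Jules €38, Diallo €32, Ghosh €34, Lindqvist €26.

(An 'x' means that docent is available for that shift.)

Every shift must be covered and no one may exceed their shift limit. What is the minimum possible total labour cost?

€278

Block 2 can only be covered by Jules, so that assignment is forced.
Block 6 can only be covered by Tanaka, so that assignment is forced.
Picking the cheapest available docent for each shift independently would cost €268, but that ignores the shift limits.
An optimal schedule: Block 1→Diallo, Block 2→Jules, Block 3→Diallo, Block 4→Lindqvist, Block 5→Lindqvist+Ghosh, Block 6→Tanaka, Block 7→Tanaka, Block 8→Ghosh.
Total: 32 + 38 + 32 + 26 + 26 + 34 + 28 + 28 + 34 = €278.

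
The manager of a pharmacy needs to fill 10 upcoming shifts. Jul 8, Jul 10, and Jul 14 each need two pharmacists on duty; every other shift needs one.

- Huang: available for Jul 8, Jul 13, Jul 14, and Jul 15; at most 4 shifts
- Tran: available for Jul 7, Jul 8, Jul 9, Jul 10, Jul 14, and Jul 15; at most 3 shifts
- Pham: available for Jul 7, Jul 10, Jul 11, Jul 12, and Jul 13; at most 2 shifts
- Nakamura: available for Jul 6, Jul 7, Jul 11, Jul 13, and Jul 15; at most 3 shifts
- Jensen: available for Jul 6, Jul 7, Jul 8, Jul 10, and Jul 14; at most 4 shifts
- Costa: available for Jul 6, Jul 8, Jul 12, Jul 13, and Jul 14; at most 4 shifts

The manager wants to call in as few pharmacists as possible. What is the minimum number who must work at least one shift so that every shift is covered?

13 slots to fill and no one can take more than 4, so at least ⌈13/4⌉ = 4 pharmacists are needed.
Huang, Tran, Pham, and Jensen alone can cover everything: Jul 6→Jensen, Jul 7→Tran, Jul 8→Huang+Jensen, Jul 9→Tran, Jul 10→Tran+Jensen, Jul 11→Pham, Jul 12→Pham, Jul 13→Huang, Jul 14→Huang+Jensen, Jul 15→Huang.

4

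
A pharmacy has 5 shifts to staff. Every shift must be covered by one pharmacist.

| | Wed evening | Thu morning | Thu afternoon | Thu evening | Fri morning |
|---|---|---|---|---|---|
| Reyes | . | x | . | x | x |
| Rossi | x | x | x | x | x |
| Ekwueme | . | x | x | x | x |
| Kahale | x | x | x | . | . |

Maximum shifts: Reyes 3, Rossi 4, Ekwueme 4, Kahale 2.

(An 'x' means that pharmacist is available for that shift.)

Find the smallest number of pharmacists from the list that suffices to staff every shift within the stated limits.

5 slots to fill and no one can take more than 4, so at least ⌈5/4⌉ = 2 pharmacists are needed.
Reyes and Rossi alone can cover everything: Wed evening→Rossi, Thu morning→Reyes, Thu afternoon→Rossi, Thu evening→Reyes, Fri morning→Reyes.

2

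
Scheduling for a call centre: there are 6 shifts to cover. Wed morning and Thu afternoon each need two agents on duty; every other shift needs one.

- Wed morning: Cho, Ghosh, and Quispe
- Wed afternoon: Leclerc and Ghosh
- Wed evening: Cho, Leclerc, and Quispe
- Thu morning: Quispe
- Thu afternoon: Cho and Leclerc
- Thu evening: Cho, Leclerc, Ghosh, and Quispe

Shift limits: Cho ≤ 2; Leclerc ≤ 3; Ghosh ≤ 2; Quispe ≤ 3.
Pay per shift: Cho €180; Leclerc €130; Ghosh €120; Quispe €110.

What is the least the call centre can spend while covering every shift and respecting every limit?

Thu morning can only be covered by Quispe, so that assignment is forced.
Thu afternoon can only be covered by Cho and Leclerc, so that assignment is forced.
Picking the cheapest available agent for each shift independently would cost €990, but that ignores the shift limits.
An optimal schedule: Wed morning→Quispe+Ghosh, Wed afternoon→Ghosh, Wed evening→Quispe, Thu morning→Quispe, Thu afternoon→Leclerc+Cho, Thu evening→Leclerc.
Total: 110 + 120 + 120 + 110 + 110 + 130 + 180 + 130 = €1010.

€1010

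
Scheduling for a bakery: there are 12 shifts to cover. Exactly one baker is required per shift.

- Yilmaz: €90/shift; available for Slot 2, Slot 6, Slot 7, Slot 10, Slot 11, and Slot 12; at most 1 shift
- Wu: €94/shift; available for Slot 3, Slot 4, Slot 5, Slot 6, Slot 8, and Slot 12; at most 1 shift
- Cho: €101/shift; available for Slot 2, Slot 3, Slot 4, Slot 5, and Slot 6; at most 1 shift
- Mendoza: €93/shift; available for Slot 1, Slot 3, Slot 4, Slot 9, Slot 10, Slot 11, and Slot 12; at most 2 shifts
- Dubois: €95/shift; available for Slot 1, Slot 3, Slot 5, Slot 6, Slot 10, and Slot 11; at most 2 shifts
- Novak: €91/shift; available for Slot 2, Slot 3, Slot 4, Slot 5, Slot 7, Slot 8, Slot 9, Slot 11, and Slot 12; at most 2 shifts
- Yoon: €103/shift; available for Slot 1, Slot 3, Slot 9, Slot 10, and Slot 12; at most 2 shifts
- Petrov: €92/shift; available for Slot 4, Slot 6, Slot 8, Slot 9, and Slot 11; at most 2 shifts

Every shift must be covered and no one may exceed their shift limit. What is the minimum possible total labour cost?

€1130

Picking the cheapest available baker for each shift independently would cost €1088, but that ignores the shift limits.
An optimal schedule: Slot 1→Mendoza, Slot 2→Novak, Slot 3→Cho, Slot 4→Petrov, Slot 5→Wu, Slot 6→Dubois, Slot 7→Yilmaz, Slot 8→Novak, Slot 9→Petrov, Slot 10→Mendoza, Slot 11→Dubois, Slot 12→Yoon.
Total: 93 + 91 + 101 + 92 + 94 + 95 + 90 + 91 + 92 + 93 + 95 + 103 = €1130.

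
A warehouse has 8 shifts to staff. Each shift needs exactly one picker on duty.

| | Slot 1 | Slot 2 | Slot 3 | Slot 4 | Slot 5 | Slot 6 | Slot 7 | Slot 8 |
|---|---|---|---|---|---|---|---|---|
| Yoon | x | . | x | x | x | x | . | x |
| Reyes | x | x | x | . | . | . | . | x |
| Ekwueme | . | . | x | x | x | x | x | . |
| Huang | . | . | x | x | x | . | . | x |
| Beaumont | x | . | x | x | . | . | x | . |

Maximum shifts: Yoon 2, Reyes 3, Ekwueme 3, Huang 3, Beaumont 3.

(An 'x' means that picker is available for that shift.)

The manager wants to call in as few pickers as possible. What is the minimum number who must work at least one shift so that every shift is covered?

8 slots to fill and no one can take more than 3, so at least ⌈8/3⌉ = 3 pickers are needed.
Yoon, Reyes, and Ekwueme alone can cover everything: Slot 1→Yoon, Slot 2→Reyes, Slot 3→Reyes, Slot 4→Yoon, Slot 5→Ekwueme, Slot 6→Ekwueme, Slot 7→Ekwueme, Slot 8→Reyes.

3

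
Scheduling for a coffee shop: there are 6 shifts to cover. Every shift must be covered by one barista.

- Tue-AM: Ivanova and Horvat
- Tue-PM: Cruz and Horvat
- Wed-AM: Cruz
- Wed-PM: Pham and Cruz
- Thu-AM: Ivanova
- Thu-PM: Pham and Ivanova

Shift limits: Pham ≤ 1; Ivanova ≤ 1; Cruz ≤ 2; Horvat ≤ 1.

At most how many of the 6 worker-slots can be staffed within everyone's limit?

Total capacity across all baristas is 1+1+2+1 = 5, and 6 slots are needed, so at most 5 can be filled.
An assignment achieving 5: Tue-AM→Horvat, Tue-PM→Cruz, Wed-AM→Cruz, Wed-PM→Pham, Thu-AM→Ivanova.
Loads: Pham 1/1, Ivanova 1/1, Cruz 2/2, Horvat 1/1.

5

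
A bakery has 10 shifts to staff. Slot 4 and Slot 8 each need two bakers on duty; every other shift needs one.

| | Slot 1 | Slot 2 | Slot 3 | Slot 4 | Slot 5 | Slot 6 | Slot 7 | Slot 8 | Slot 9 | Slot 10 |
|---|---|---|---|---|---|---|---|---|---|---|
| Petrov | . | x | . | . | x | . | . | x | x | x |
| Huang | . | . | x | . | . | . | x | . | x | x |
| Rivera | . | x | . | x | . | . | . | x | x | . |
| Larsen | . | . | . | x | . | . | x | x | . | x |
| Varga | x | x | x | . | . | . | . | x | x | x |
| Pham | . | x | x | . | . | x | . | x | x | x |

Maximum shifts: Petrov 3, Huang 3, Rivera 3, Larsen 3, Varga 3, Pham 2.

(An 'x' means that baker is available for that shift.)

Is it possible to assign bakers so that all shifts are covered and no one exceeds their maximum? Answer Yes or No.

Yes

Slot 1 can only be covered by Varga, so that assignment is forced.
Slot 4 can only be covered by Rivera and Larsen, so that assignment is forced.
Slot 5 can only be covered by Petrov, so that assignment is forced.
One valid schedule: Slot 1→Varga, Slot 2→Petrov, Slot 3→Huang, Slot 4→Rivera+Larsen, Slot 5→Petrov, Slot 6→Pham, Slot 7→Huang, Slot 8→Rivera+Larsen, Slot 9→Petrov, Slot 10→Huang.
Loads: Petrov 3/3, Huang 3/3, Rivera 2/3, Larsen 2/3, Varga 1/3, Pham 1/2 — all within limits.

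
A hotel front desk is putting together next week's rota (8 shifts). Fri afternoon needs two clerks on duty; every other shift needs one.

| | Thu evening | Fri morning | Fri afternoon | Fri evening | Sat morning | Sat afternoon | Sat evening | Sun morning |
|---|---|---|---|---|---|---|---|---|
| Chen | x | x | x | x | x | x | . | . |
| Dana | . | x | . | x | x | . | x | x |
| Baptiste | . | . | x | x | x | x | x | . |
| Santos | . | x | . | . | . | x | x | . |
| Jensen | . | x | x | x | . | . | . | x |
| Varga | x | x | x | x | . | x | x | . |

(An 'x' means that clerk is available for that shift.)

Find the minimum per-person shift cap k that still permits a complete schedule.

With 6 clerks and 9 worker-slots to fill, someone must work at least ⌈9/6⌉ = 2 shifts, so k ≥ 2.
k = 2 works: Thu evening→Chen, Fri morning→Santos, Fri afternoon→Jensen+Varga, Fri evening→Baptiste, Sat morning→Chen, Sat afternoon→Baptiste, Sat evening→Dana, Sun morning→Dana.
Loads: Chen 2, Dana 2, Baptiste 2, Santos 1, Jensen 1, Varga 1 — all ≤ 2.

2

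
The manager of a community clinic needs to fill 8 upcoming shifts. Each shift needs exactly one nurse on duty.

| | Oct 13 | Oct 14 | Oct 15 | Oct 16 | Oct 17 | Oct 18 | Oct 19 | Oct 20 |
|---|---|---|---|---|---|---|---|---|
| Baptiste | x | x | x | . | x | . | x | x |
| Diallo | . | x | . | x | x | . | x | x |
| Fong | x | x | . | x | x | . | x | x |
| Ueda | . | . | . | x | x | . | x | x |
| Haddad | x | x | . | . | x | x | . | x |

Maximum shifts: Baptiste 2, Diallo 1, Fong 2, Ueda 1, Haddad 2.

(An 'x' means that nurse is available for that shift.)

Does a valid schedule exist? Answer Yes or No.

Oct 15 can only be covered by Baptiste, so that assignment is forced.
Oct 18 can only be covered by Haddad, so that assignment is forced.
One valid schedule: Oct 13→Baptiste, Oct 14→Fong, Oct 15→Baptiste, Oct 16→Diallo, Oct 17→Ueda, Oct 18→Haddad, Oct 19→Fong, Oct 20→Haddad.
Loads: Baptiste 2/2, Diallo 1/1, Fong 2/2, Ueda 1/1, Haddad 2/2 — all within limits.

Yes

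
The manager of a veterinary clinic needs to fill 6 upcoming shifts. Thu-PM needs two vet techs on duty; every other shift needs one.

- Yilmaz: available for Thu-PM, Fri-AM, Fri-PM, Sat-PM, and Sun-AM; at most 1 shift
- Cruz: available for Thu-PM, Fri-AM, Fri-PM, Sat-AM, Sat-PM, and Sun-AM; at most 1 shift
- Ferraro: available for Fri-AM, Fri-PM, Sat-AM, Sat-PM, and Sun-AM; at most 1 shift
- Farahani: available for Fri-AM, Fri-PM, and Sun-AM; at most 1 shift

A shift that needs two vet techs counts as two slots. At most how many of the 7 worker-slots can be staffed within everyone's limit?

4

Total capacity across all vet techs is 1+1+1+1 = 4, and 7 slots are needed, so at most 4 can be filled.
An assignment achieving 4: Thu-PM→Yilmaz+Cruz, Fri-AM→Farahani, Sat-AM→Ferraro.
Loads: Yilmaz 1/1, Cruz 1/1, Ferraro 1/1, Farahani 1/1.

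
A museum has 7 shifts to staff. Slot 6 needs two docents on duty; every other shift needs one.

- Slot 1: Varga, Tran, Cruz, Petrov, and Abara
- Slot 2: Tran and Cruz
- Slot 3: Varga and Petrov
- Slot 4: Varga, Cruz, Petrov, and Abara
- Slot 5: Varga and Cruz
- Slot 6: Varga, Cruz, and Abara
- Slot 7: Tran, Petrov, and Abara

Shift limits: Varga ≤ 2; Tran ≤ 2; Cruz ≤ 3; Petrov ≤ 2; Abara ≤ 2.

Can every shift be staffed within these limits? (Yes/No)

One valid schedule: Slot 1→Cruz, Slot 2→Tran, Slot 3→Varga, Slot 4→Cruz, Slot 5→Varga, Slot 6→Cruz+Abara, Slot 7→Tran.
Loads: Varga 2/2, Tran 2/2, Cruz 3/3, Petrov 0/2, Abara 1/2 — all within limits.

Yes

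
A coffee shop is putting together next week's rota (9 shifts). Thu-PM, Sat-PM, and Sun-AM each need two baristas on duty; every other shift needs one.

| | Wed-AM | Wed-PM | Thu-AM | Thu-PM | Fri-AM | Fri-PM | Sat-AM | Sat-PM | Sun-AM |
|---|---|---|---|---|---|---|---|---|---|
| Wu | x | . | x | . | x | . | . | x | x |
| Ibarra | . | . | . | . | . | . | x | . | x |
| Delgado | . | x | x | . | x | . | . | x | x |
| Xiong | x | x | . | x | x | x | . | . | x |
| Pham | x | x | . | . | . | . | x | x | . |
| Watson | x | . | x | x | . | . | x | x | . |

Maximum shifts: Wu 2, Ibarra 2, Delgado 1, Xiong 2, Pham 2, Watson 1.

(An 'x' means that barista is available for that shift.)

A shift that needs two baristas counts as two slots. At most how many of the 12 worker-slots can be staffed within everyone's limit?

Total capacity across all baristas is 2+2+1+2+2+1 = 10, and 12 slots are needed, so at most 10 can be filled.
An assignment achieving 10: Wed-AM→Pham, Wed-PM→Delgado, Thu-AM→Wu, Thu-PM→Xiong+Watson, Fri-AM→Wu, Fri-PM→Xiong, Sat-AM→Ibarra, Sat-PM→Pham, Sun-AM→Ibarra.
Loads: Wu 2/2, Ibarra 2/2, Delgado 1/1, Xiong 2/2, Pham 2/2, Watson 1/1.

10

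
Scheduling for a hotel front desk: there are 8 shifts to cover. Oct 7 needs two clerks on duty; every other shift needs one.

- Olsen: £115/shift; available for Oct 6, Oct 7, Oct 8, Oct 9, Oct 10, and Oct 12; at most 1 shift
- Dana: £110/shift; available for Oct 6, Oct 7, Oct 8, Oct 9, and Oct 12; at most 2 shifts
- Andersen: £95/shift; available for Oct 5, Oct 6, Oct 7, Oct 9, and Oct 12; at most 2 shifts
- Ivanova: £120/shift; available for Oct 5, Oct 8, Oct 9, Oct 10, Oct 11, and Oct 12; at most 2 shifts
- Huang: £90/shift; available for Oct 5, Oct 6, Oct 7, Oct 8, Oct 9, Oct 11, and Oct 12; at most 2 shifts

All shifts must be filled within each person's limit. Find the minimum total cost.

£945

Picking the cheapest available clerk for each shift independently would cost £840, but that ignores the shift limits.
An optimal schedule: Oct 5→Andersen, Oct 6→Dana, Oct 7→Andersen+Huang, Oct 8→Dana, Oct 9→Ivanova, Oct 10→Olsen, Oct 11→Ivanova, Oct 12→Huang.
Total: 95 + 110 + 95 + 90 + 110 + 120 + 115 + 120 + 90 = £945.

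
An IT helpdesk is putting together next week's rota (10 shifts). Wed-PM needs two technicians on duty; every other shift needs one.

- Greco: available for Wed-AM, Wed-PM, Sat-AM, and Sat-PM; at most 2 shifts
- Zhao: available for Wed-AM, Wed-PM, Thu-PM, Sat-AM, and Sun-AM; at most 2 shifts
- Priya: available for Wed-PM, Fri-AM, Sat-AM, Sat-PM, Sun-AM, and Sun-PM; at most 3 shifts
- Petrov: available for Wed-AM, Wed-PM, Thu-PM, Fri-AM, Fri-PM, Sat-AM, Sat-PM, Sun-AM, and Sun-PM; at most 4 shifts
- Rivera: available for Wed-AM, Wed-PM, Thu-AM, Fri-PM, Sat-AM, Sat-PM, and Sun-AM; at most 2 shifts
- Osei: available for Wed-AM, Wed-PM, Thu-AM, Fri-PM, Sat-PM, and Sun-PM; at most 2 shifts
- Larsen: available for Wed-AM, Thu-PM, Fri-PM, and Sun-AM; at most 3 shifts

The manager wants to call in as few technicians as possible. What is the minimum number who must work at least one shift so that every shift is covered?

11 slots to fill and no one can take more than 4, so at least ⌈11/4⌉ = 3 technicians are needed.
Any 3 technicians together have capacity at most 4+3+3 = 10 < 11 slots, so 3 can never suffice.
Greco, Priya, Petrov, and Rivera alone can cover everything: Wed-AM→Greco, Wed-PM→Petrov+Rivera, Thu-AM→Rivera, Thu-PM→Petrov, Fri-AM→Priya, Fri-PM→Petrov, Sat-AM→Greco, Sat-PM→Petrov, Sun-AM→Priya, Sun-PM→Priya.

4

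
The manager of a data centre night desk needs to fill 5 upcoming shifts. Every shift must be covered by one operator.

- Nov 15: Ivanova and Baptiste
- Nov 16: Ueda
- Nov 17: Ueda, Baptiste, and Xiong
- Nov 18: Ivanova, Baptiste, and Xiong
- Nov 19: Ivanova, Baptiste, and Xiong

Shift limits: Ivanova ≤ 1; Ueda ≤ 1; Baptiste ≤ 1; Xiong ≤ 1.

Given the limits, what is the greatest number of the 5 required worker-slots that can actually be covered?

4

Total capacity across all operators is 1+1+1+1 = 4, and 5 slots are needed, so at most 4 can be filled.
An assignment achieving 4: Nov 15→Ivanova, Nov 16→Ueda, Nov 17→Baptiste, Nov 18→Xiong.
Loads: Ivanova 1/1, Ueda 1/1, Baptiste 1/1, Xiong 1/1.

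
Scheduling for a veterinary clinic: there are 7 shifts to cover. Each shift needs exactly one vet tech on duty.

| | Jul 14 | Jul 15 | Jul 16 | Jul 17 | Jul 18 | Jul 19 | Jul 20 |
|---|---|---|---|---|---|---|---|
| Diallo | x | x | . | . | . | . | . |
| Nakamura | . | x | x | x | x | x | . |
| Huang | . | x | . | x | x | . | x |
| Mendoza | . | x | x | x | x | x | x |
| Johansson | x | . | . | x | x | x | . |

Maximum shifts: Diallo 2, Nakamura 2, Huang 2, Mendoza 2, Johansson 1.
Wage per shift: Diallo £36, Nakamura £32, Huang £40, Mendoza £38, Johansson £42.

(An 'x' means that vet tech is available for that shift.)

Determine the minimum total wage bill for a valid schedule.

£252

Picking the cheapest available vet tech for each shift independently would cost £234, but that ignores the shift limits.
An optimal schedule: Jul 14→Diallo, Jul 15→Diallo, Jul 16→Nakamura, Jul 17→Mendoza, Jul 18→Huang, Jul 19→Nakamura, Jul 20→Mendoza.
Total: 36 + 36 + 32 + 38 + 40 + 32 + 38 = £252.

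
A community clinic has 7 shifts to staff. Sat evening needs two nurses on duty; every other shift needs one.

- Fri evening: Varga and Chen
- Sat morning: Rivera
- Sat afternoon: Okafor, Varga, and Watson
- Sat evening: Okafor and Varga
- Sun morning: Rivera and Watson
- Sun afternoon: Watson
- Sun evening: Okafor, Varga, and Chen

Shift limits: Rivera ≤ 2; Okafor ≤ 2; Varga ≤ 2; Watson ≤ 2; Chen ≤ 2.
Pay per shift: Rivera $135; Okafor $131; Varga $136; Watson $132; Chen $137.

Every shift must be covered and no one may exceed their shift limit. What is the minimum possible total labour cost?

Sat morning can only be covered by Rivera, so that assignment is forced.
Sat evening can only be covered by Okafor and Varga, so that assignment is forced.
Sun afternoon can only be covered by Watson, so that assignment is forced.
Picking the cheapest available nurse for each shift independently would cost $1064, but that ignores the shift limits.
An optimal schedule: Fri evening→Varga, Sat morning→Rivera, Sat afternoon→Watson, Sat evening→Okafor+Varga, Sun morning→Rivera, Sun afternoon→Watson, Sun evening→Okafor.
Total: 136 + 135 + 132 + 131 + 136 + 135 + 132 + 131 = $1068.

$1068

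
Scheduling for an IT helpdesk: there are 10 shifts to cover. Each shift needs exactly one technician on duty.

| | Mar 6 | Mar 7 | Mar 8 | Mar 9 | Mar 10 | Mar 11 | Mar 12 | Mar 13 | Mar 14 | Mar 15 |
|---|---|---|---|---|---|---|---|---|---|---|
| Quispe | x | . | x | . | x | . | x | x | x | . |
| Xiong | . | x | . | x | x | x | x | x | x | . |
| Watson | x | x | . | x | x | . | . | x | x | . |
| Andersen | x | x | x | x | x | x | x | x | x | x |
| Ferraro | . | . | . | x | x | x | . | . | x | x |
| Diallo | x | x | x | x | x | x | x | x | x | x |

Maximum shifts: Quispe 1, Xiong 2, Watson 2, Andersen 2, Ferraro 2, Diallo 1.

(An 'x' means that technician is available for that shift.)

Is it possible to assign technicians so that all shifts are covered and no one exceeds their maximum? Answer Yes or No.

Yes

One valid schedule: Mar 6→Watson, Mar 7→Xiong, Mar 8→Quispe, Mar 9→Watson, Mar 10→Ferraro, Mar 11→Xiong, Mar 12→Andersen, Mar 13→Diallo, Mar 14→Ferraro, Mar 15→Andersen.
Loads: Quispe 1/1, Xiong 2/2, Watson 2/2, Andersen 2/2, Ferraro 2/2, Diallo 1/1 — all within limits.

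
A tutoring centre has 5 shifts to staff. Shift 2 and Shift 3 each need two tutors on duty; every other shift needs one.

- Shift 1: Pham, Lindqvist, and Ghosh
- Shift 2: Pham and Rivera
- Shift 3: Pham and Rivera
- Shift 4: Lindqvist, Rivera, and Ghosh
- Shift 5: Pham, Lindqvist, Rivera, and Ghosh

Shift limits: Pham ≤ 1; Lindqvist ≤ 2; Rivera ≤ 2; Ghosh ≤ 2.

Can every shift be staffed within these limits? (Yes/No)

Total capacity is 7 and 7 slots are needed, so capacity alone doesn't rule it out.
Shifts {Shift 2, Shift 3} need 4 worker-slots in total, but the tutors available for any of those shifts (Pham and Rivera) can supply at most 3 among them. So no valid schedule exists.

No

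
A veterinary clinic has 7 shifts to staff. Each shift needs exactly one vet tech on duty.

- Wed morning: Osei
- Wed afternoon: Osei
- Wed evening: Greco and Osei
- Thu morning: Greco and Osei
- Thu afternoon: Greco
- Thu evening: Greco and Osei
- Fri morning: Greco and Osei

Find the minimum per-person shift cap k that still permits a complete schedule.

4

With 2 vet techs and 7 worker-slots to fill, someone must work at least ⌈7/2⌉ = 4 shifts, so k ≥ 4.
k = 4 works: Wed morning→Osei, Wed afternoon→Osei, Wed evening→Greco, Thu morning→Greco, Thu afternoon→Greco, Thu evening→Greco, Fri morning→Osei.
Loads: Greco 4, Osei 3 — all ≤ 4.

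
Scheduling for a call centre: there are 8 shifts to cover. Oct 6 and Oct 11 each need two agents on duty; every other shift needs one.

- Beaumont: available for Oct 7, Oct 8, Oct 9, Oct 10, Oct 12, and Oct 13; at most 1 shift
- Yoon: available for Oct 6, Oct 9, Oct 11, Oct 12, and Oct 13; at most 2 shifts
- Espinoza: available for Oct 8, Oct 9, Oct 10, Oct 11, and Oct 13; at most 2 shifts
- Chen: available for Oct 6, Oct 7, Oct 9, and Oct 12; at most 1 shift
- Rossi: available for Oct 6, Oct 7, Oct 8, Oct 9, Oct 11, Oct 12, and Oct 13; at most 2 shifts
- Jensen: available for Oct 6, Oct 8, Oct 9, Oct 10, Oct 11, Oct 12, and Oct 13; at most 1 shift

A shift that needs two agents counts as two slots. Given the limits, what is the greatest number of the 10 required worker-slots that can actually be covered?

9

Total capacity across all agents is 1+2+2+1+2+1 = 9, and 10 slots are needed, so at most 9 can be filled.
An assignment achieving 9: Oct 6→Yoon+Chen, Oct 7→Beaumont, Oct 8→Espinoza, Oct 10→Espinoza, Oct 11→Yoon+Rossi, Oct 12→Rossi, Oct 13→Jensen.
Loads: Beaumont 1/1, Yoon 2/2, Espinoza 2/2, Chen 1/1, Rossi 2/2, Jensen 1/1.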